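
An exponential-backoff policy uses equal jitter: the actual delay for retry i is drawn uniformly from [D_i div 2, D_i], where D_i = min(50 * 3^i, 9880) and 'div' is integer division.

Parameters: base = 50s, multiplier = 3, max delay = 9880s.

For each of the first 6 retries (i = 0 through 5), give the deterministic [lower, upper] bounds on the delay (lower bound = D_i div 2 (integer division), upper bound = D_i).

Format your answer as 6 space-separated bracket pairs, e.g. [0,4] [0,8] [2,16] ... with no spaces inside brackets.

Computing bounds per retry:
  i=0: D_i=min(50*3^0,9880)=50, bounds=[25,50]
  i=1: D_i=min(50*3^1,9880)=150, bounds=[75,150]
  i=2: D_i=min(50*3^2,9880)=450, bounds=[225,450]
  i=3: D_i=min(50*3^3,9880)=1350, bounds=[675,1350]
  i=4: D_i=min(50*3^4,9880)=4050, bounds=[2025,4050]
  i=5: D_i=min(50*3^5,9880)=9880, bounds=[4940,9880]

Answer: [25,50] [75,150] [225,450] [675,1350] [2025,4050] [4940,9880]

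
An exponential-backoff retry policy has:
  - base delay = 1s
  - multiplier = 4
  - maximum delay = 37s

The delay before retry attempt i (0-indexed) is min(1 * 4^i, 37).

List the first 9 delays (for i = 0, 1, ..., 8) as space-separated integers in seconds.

Computing each delay:
  i=0: min(1*4^0, 37) = 1
  i=1: min(1*4^1, 37) = 4
  i=2: min(1*4^2, 37) = 16
  i=3: min(1*4^3, 37) = 37
  i=4: min(1*4^4, 37) = 37
  i=5: min(1*4^5, 37) = 37
  i=6: min(1*4^6, 37) = 37
  i=7: min(1*4^7, 37) = 37
  i=8: min(1*4^8, 37) = 37

Answer: 1 4 16 37 37 37 37 37 37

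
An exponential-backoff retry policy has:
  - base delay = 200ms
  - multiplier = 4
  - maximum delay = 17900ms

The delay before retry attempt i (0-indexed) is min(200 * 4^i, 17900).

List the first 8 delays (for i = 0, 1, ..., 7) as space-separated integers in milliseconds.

Computing each delay:
  i=0: min(200*4^0, 17900) = 200
  i=1: min(200*4^1, 17900) = 800
  i=2: min(200*4^2, 17900) = 3200
  i=3: min(200*4^3, 17900) = 12800
  i=4: min(200*4^4, 17900) = 17900
  i=5: min(200*4^5, 17900) = 17900
  i=6: min(200*4^6, 17900) = 17900
  i=7: min(200*4^7, 17900) = 17900

Answer: 200 800 3200 12800 17900 17900 17900 17900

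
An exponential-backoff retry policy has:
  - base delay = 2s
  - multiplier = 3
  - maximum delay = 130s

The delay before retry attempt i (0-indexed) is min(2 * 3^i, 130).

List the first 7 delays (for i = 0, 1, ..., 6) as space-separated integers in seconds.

Computing each delay:
  i=0: min(2*3^0, 130) = 2
  i=1: min(2*3^1, 130) = 6
  i=2: min(2*3^2, 130) = 18
  i=3: min(2*3^3, 130) = 54
  i=4: min(2*3^4, 130) = 130
  i=5: min(2*3^5, 130) = 130
  i=6: min(2*3^6, 130) = 130

Answer: 2 6 18 54 130 130 130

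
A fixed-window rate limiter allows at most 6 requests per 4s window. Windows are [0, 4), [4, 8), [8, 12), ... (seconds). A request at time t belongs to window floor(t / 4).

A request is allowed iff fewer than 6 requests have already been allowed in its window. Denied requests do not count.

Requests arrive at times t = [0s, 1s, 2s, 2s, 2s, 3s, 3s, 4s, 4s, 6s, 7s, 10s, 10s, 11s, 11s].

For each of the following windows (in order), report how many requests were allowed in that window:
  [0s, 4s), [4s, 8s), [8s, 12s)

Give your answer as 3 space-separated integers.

Answer: 6 4 4

Derivation:
Processing requests:
  req#1 t=0s (window 0): ALLOW
  req#2 t=1s (window 0): ALLOW
  req#3 t=2s (window 0): ALLOW
  req#4 t=2s (window 0): ALLOW
  req#5 t=2s (window 0): ALLOW
  req#6 t=3s (window 0): ALLOW
  req#7 t=3s (window 0): DENY
  req#8 t=4s (window 1): ALLOW
  req#9 t=4s (window 1): ALLOW
  req#10 t=6s (window 1): ALLOW
  req#11 t=7s (window 1): ALLOW
  req#12 t=10s (window 2): ALLOW
  req#13 t=10s (window 2): ALLOW
  req#14 t=11s (window 2): ALLOW
  req#15 t=11s (window 2): ALLOW

Allowed counts by window: 6 4 4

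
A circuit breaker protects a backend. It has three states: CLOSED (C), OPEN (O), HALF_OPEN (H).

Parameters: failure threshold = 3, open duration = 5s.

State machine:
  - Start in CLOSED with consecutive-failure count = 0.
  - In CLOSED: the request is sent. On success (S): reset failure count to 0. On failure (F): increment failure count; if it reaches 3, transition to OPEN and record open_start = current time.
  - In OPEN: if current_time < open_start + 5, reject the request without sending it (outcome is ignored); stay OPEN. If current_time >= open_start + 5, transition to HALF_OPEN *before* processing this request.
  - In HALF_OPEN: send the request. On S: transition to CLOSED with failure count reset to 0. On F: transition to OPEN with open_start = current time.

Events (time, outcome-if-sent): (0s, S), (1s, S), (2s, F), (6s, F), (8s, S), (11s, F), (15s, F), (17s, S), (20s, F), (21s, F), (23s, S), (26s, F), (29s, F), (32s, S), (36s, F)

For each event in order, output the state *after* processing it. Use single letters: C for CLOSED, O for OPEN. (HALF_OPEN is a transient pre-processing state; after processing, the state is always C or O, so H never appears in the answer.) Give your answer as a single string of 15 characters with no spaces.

Answer: CCCCCCCCCCCCCCC

Derivation:
State after each event:
  event#1 t=0s outcome=S: state=CLOSED
  event#2 t=1s outcome=S: state=CLOSED
  event#3 t=2s outcome=F: state=CLOSED
  event#4 t=6s outcome=F: state=CLOSED
  event#5 t=8s outcome=S: state=CLOSED
  event#6 t=11s outcome=F: state=CLOSED
  event#7 t=15s outcome=F: state=CLOSED
  event#8 t=17s outcome=S: state=CLOSED
  event#9 t=20s outcome=F: state=CLOSED
  event#10 t=21s outcome=F: state=CLOSED
  event#11 t=23s outcome=S: state=CLOSED
  event#12 t=26s outcome=F: state=CLOSED
  event#13 t=29s outcome=F: state=CLOSED
  event#14 t=32s outcome=S: state=CLOSED
  event#15 t=36s outcome=F: state=CLOSED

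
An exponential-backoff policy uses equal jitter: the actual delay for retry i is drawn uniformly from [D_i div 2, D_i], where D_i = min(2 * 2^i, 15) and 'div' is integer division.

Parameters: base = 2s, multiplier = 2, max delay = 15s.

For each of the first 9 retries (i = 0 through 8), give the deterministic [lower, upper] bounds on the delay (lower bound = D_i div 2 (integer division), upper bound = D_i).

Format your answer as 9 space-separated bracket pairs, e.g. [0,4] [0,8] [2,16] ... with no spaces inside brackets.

Computing bounds per retry:
  i=0: D_i=min(2*2^0,15)=2, bounds=[1,2]
  i=1: D_i=min(2*2^1,15)=4, bounds=[2,4]
  i=2: D_i=min(2*2^2,15)=8, bounds=[4,8]
  i=3: D_i=min(2*2^3,15)=15, bounds=[7,15]
  i=4: D_i=min(2*2^4,15)=15, bounds=[7,15]
  i=5: D_i=min(2*2^5,15)=15, bounds=[7,15]
  i=6: D_i=min(2*2^6,15)=15, bounds=[7,15]
  i=7: D_i=min(2*2^7,15)=15, bounds=[7,15]
  i=8: D_i=min(2*2^8,15)=15, bounds=[7,15]

Answer: [1,2] [2,4] [4,8] [7,15] [7,15] [7,15] [7,15] [7,15] [7,15]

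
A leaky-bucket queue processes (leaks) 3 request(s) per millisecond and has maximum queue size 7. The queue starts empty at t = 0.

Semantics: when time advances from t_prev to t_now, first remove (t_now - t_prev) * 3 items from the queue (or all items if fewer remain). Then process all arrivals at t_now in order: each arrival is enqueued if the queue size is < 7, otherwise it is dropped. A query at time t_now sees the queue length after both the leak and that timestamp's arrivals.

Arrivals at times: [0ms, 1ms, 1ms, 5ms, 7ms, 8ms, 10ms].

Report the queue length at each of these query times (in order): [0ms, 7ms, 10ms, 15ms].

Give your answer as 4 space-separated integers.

Queue lengths at query times:
  query t=0ms: backlog = 1
  query t=7ms: backlog = 1
  query t=10ms: backlog = 1
  query t=15ms: backlog = 0

Answer: 1 1 1 0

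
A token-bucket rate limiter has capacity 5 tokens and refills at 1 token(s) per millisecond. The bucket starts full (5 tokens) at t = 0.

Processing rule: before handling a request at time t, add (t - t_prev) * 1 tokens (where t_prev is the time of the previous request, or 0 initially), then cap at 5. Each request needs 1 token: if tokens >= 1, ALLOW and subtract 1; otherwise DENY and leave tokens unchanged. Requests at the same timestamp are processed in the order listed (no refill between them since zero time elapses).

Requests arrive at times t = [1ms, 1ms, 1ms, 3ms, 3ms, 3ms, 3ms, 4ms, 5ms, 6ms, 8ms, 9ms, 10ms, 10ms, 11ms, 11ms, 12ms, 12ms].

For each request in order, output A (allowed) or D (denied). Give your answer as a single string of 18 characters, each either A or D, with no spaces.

Simulating step by step:
  req#1 t=1ms: ALLOW
  req#2 t=1ms: ALLOW
  req#3 t=1ms: ALLOW
  req#4 t=3ms: ALLOW
  req#5 t=3ms: ALLOW
  req#6 t=3ms: ALLOW
  req#7 t=3ms: ALLOW
  req#8 t=4ms: ALLOW
  req#9 t=5ms: ALLOW
  req#10 t=6ms: ALLOW
  req#11 t=8ms: ALLOW
  req#12 t=9ms: ALLOW
  req#13 t=10ms: ALLOW
  req#14 t=10ms: ALLOW
  req#15 t=11ms: ALLOW
  req#16 t=11ms: DENY
  req#17 t=12ms: ALLOW
  req#18 t=12ms: DENY

Answer: AAAAAAAAAAAAAAADAD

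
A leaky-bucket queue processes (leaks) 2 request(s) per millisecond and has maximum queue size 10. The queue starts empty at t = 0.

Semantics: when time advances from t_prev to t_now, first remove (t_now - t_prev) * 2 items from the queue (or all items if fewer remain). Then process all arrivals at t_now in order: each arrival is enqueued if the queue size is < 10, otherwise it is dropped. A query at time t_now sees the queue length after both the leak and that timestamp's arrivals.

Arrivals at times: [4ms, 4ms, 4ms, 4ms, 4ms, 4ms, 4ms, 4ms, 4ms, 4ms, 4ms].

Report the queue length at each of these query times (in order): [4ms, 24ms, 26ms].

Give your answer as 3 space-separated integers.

Answer: 10 0 0

Derivation:
Queue lengths at query times:
  query t=4ms: backlog = 10
  query t=24ms: backlog = 0
  query t=26ms: backlog = 0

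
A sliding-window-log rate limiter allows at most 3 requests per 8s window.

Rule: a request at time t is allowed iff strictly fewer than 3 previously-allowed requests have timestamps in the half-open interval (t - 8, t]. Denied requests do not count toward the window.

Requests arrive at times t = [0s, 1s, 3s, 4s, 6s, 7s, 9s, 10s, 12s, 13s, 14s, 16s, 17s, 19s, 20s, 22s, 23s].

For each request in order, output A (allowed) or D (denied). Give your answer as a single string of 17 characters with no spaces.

Tracking allowed requests in the window:
  req#1 t=0s: ALLOW
  req#2 t=1s: ALLOW
  req#3 t=3s: ALLOW
  req#4 t=4s: DENY
  req#5 t=6s: DENY
  req#6 t=7s: DENY
  req#7 t=9s: ALLOW
  req#8 t=10s: ALLOW
  req#9 t=12s: ALLOW
  req#10 t=13s: DENY
  req#11 t=14s: DENY
  req#12 t=16s: DENY
  req#13 t=17s: ALLOW
  req#14 t=19s: ALLOW
  req#15 t=20s: ALLOW
  req#16 t=22s: DENY
  req#17 t=23s: DENY

Answer: AAADDDAAADDDAAADD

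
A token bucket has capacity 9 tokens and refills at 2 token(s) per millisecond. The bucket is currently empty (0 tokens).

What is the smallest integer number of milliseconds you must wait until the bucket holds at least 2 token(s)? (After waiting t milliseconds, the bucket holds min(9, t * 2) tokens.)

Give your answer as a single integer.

Need t * 2 >= 2, so t >= 2/2.
Smallest integer t = ceil(2/2) = 1.

Answer: 1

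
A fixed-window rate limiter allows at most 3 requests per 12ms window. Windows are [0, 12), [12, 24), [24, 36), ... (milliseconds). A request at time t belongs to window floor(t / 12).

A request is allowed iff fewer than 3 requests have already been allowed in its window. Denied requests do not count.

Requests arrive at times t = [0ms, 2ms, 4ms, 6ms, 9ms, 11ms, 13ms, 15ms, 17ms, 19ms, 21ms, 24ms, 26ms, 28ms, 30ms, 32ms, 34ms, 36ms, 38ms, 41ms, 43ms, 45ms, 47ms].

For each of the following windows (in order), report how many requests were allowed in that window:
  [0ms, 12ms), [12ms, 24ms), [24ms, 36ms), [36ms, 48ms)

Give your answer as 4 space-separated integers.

Processing requests:
  req#1 t=0ms (window 0): ALLOW
  req#2 t=2ms (window 0): ALLOW
  req#3 t=4ms (window 0): ALLOW
  req#4 t=6ms (window 0): DENY
  req#5 t=9ms (window 0): DENY
  req#6 t=11ms (window 0): DENY
  req#7 t=13ms (window 1): ALLOW
  req#8 t=15ms (window 1): ALLOW
  req#9 t=17ms (window 1): ALLOW
  req#10 t=19ms (window 1): DENY
  req#11 t=21ms (window 1): DENY
  req#12 t=24ms (window 2): ALLOW
  req#13 t=26ms (window 2): ALLOW
  req#14 t=28ms (window 2): ALLOW
  req#15 t=30ms (window 2): DENY
  req#16 t=32ms (window 2): DENY
  req#17 t=34ms (window 2): DENY
  req#18 t=36ms (window 3): ALLOW
  req#19 t=38ms (window 3): ALLOW
  req#20 t=41ms (window 3): ALLOW
  req#21 t=43ms (window 3): DENY
  req#22 t=45ms (window 3): DENY
  req#23 t=47ms (window 3): DENY

Allowed counts by window: 3 3 3 3

Answer: 3 3 3 3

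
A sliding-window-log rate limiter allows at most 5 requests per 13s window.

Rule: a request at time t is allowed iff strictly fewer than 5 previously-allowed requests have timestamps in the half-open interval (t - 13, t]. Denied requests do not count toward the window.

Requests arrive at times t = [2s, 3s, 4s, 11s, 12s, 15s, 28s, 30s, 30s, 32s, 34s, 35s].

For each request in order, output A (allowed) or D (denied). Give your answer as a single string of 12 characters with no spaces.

Answer: AAAAAAAAAAAD

Derivation:
Tracking allowed requests in the window:
  req#1 t=2s: ALLOW
  req#2 t=3s: ALLOW
  req#3 t=4s: ALLOW
  req#4 t=11s: ALLOW
  req#5 t=12s: ALLOW
  req#6 t=15s: ALLOW
  req#7 t=28s: ALLOW
  req#8 t=30s: ALLOW
  req#9 t=30s: ALLOW
  req#10 t=32s: ALLOW
  req#11 t=34s: ALLOW
  req#12 t=35s: DENY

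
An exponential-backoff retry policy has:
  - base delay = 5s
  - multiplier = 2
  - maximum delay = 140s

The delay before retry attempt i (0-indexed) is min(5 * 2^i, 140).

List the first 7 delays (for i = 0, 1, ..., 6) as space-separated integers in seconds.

Computing each delay:
  i=0: min(5*2^0, 140) = 5
  i=1: min(5*2^1, 140) = 10
  i=2: min(5*2^2, 140) = 20
  i=3: min(5*2^3, 140) = 40
  i=4: min(5*2^4, 140) = 80
  i=5: min(5*2^5, 140) = 140
  i=6: min(5*2^6, 140) = 140

Answer: 5 10 20 40 80 140 140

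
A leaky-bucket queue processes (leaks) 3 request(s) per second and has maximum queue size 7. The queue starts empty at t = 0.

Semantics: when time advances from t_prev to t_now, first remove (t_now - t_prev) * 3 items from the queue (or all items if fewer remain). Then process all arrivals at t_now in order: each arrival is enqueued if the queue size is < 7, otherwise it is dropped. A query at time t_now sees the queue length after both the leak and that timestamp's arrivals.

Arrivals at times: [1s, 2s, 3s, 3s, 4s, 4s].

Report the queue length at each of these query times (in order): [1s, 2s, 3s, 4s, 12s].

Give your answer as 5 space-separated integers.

Answer: 1 1 2 2 0

Derivation:
Queue lengths at query times:
  query t=1s: backlog = 1
  query t=2s: backlog = 1
  query t=3s: backlog = 2
  query t=4s: backlog = 2
  query t=12s: backlog = 0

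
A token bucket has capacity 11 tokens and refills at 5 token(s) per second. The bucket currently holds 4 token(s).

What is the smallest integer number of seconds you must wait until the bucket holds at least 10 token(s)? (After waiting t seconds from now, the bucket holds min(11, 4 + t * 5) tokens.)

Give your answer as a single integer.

Answer: 2

Derivation:
Need 4 + t * 5 >= 10, so t >= 6/5.
Smallest integer t = ceil(6/5) = 2.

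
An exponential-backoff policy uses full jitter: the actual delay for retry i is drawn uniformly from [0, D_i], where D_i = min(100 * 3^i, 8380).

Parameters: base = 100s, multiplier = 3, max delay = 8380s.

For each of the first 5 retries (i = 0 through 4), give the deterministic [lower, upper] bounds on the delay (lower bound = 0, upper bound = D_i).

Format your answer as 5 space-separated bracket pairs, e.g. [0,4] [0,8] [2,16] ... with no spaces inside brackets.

Answer: [0,100] [0,300] [0,900] [0,2700] [0,8100]

Derivation:
Computing bounds per retry:
  i=0: D_i=min(100*3^0,8380)=100, bounds=[0,100]
  i=1: D_i=min(100*3^1,8380)=300, bounds=[0,300]
  i=2: D_i=min(100*3^2,8380)=900, bounds=[0,900]
  i=3: D_i=min(100*3^3,8380)=2700, bounds=[0,2700]
  i=4: D_i=min(100*3^4,8380)=8100, bounds=[0,8100]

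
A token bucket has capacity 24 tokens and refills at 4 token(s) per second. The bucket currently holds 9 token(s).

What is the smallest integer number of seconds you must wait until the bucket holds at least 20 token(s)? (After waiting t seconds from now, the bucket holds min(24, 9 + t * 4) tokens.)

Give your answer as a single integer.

Need 9 + t * 4 >= 20, so t >= 11/4.
Smallest integer t = ceil(11/4) = 3.

Answer: 3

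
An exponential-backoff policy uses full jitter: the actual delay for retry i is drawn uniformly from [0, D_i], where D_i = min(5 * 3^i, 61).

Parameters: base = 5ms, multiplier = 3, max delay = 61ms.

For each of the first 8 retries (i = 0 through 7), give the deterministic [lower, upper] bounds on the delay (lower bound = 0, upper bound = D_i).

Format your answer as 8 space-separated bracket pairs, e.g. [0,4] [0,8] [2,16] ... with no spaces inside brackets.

Computing bounds per retry:
  i=0: D_i=min(5*3^0,61)=5, bounds=[0,5]
  i=1: D_i=min(5*3^1,61)=15, bounds=[0,15]
  i=2: D_i=min(5*3^2,61)=45, bounds=[0,45]
  i=3: D_i=min(5*3^3,61)=61, bounds=[0,61]
  i=4: D_i=min(5*3^4,61)=61, bounds=[0,61]
  i=5: D_i=min(5*3^5,61)=61, bounds=[0,61]
  i=6: D_i=min(5*3^6,61)=61, bounds=[0,61]
  i=7: D_i=min(5*3^7,61)=61, bounds=[0,61]

Answer: [0,5] [0,15] [0,45] [0,61] [0,61] [0,61] [0,61] [0,61]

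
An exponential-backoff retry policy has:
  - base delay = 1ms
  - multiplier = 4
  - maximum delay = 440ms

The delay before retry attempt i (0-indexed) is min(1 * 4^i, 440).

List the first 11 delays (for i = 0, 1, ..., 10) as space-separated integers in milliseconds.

Answer: 1 4 16 64 256 440 440 440 440 440 440

Derivation:
Computing each delay:
  i=0: min(1*4^0, 440) = 1
  i=1: min(1*4^1, 440) = 4
  i=2: min(1*4^2, 440) = 16
  i=3: min(1*4^3, 440) = 64
  i=4: min(1*4^4, 440) = 256
  i=5: min(1*4^5, 440) = 440
  i=6: min(1*4^6, 440) = 440
  i=7: min(1*4^7, 440) = 440
  i=8: min(1*4^8, 440) = 440
  i=9: min(1*4^9, 440) = 440
  i=10: min(1*4^10, 440) = 440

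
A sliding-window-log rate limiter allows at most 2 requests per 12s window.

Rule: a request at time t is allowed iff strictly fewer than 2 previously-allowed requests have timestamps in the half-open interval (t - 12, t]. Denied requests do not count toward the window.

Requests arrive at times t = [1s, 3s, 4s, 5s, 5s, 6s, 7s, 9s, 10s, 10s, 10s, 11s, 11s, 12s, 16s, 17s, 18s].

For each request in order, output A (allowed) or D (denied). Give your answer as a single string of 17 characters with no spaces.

Tracking allowed requests in the window:
  req#1 t=1s: ALLOW
  req#2 t=3s: ALLOW
  req#3 t=4s: DENY
  req#4 t=5s: DENY
  req#5 t=5s: DENY
  req#6 t=6s: DENY
  req#7 t=7s: DENY
  req#8 t=9s: DENY
  req#9 t=10s: DENY
  req#10 t=10s: DENY
  req#11 t=10s: DENY
  req#12 t=11s: DENY
  req#13 t=11s: DENY
  req#14 t=12s: DENY
  req#15 t=16s: ALLOW
  req#16 t=17s: ALLOW
  req#17 t=18s: DENY

Answer: AADDDDDDDDDDDDAAD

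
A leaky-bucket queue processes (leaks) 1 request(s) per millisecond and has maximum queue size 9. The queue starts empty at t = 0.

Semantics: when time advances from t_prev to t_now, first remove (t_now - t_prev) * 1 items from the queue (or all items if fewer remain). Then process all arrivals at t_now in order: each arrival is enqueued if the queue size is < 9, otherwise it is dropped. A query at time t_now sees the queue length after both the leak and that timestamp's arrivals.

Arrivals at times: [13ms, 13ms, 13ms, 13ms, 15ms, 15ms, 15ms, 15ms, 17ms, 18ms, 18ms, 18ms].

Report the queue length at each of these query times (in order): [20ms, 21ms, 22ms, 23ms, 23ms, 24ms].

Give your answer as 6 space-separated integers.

Queue lengths at query times:
  query t=20ms: backlog = 5
  query t=21ms: backlog = 4
  query t=22ms: backlog = 3
  query t=23ms: backlog = 2
  query t=23ms: backlog = 2
  query t=24ms: backlog = 1

Answer: 5 4 3 2 2 1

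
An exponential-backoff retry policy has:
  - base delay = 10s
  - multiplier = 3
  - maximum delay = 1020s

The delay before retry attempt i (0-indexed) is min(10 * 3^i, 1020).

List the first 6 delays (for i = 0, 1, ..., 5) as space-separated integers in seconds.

Computing each delay:
  i=0: min(10*3^0, 1020) = 10
  i=1: min(10*3^1, 1020) = 30
  i=2: min(10*3^2, 1020) = 90
  i=3: min(10*3^3, 1020) = 270
  i=4: min(10*3^4, 1020) = 810
  i=5: min(10*3^5, 1020) = 1020

Answer: 10 30 90 270 810 1020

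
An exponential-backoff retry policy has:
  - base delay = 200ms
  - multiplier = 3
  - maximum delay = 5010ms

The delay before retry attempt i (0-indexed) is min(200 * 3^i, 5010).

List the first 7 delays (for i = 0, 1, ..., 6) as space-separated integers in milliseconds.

Computing each delay:
  i=0: min(200*3^0, 5010) = 200
  i=1: min(200*3^1, 5010) = 600
  i=2: min(200*3^2, 5010) = 1800
  i=3: min(200*3^3, 5010) = 5010
  i=4: min(200*3^4, 5010) = 5010
  i=5: min(200*3^5, 5010) = 5010
  i=6: min(200*3^6, 5010) = 5010

Answer: 200 600 1800 5010 5010 5010 5010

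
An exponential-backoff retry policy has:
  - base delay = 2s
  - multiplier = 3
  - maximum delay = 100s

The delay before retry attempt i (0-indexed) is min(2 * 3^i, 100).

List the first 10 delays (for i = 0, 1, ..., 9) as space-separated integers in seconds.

Answer: 2 6 18 54 100 100 100 100 100 100

Derivation:
Computing each delay:
  i=0: min(2*3^0, 100) = 2
  i=1: min(2*3^1, 100) = 6
  i=2: min(2*3^2, 100) = 18
  i=3: min(2*3^3, 100) = 54
  i=4: min(2*3^4, 100) = 100
  i=5: min(2*3^5, 100) = 100
  i=6: min(2*3^6, 100) = 100
  i=7: min(2*3^7, 100) = 100
  i=8: min(2*3^8, 100) = 100
  i=9: min(2*3^9, 100) = 100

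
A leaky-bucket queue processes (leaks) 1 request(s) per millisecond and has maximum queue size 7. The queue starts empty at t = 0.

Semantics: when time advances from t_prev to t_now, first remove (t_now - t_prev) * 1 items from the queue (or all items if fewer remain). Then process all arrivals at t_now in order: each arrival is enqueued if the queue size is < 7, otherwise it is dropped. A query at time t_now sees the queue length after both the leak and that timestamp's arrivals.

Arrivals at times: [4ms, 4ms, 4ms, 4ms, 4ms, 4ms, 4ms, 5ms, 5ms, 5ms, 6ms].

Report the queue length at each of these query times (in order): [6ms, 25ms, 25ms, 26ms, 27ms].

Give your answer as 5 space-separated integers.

Answer: 7 0 0 0 0

Derivation:
Queue lengths at query times:
  query t=6ms: backlog = 7
  query t=25ms: backlog = 0
  query t=25ms: backlog = 0
  query t=26ms: backlog = 0
  query t=27ms: backlog = 0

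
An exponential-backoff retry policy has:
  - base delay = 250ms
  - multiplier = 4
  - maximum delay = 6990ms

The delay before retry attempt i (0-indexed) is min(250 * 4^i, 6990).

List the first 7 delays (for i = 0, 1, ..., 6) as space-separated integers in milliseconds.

Computing each delay:
  i=0: min(250*4^0, 6990) = 250
  i=1: min(250*4^1, 6990) = 1000
  i=2: min(250*4^2, 6990) = 4000
  i=3: min(250*4^3, 6990) = 6990
  i=4: min(250*4^4, 6990) = 6990
  i=5: min(250*4^5, 6990) = 6990
  i=6: min(250*4^6, 6990) = 6990

Answer: 250 1000 4000 6990 6990 6990 6990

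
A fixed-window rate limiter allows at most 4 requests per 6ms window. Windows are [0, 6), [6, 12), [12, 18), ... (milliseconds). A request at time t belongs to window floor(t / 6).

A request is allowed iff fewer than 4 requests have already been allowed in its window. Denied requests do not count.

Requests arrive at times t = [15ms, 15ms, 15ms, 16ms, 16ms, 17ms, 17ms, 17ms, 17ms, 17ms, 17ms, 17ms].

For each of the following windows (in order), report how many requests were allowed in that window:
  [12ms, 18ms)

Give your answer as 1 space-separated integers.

Processing requests:
  req#1 t=15ms (window 2): ALLOW
  req#2 t=15ms (window 2): ALLOW
  req#3 t=15ms (window 2): ALLOW
  req#4 t=16ms (window 2): ALLOW
  req#5 t=16ms (window 2): DENY
  req#6 t=17ms (window 2): DENY
  req#7 t=17ms (window 2): DENY
  req#8 t=17ms (window 2): DENY
  req#9 t=17ms (window 2): DENY
  req#10 t=17ms (window 2): DENY
  req#11 t=17ms (window 2): DENY
  req#12 t=17ms (window 2): DENY

Allowed counts by window: 4

Answer: 4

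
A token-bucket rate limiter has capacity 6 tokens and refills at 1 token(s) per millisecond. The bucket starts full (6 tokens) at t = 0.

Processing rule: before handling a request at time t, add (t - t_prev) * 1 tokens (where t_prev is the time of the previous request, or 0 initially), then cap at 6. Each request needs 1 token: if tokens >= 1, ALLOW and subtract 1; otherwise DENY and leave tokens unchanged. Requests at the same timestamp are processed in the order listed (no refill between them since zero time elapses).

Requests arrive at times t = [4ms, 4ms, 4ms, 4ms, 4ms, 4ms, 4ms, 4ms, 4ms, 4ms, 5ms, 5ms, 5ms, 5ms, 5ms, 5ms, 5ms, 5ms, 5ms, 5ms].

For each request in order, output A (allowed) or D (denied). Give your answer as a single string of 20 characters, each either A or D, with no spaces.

Answer: AAAAAADDDDADDDDDDDDD

Derivation:
Simulating step by step:
  req#1 t=4ms: ALLOW
  req#2 t=4ms: ALLOW
  req#3 t=4ms: ALLOW
  req#4 t=4ms: ALLOW
  req#5 t=4ms: ALLOW
  req#6 t=4ms: ALLOW
  req#7 t=4ms: DENY
  req#8 t=4ms: DENY
  req#9 t=4ms: DENY
  req#10 t=4ms: DENY
  req#11 t=5ms: ALLOW
  req#12 t=5ms: DENY
  req#13 t=5ms: DENY
  req#14 t=5ms: DENY
  req#15 t=5ms: DENY
  req#16 t=5ms: DENY
  req#17 t=5ms: DENY
  req#18 t=5ms: DENY
  req#19 t=5ms: DENY
  req#20 t=5ms: DENY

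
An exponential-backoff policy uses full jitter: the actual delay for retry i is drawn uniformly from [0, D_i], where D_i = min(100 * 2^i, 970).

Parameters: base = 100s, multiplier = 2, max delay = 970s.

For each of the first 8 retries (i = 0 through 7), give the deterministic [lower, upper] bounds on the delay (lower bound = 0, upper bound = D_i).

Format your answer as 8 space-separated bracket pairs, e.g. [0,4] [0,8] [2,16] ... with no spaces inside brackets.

Computing bounds per retry:
  i=0: D_i=min(100*2^0,970)=100, bounds=[0,100]
  i=1: D_i=min(100*2^1,970)=200, bounds=[0,200]
  i=2: D_i=min(100*2^2,970)=400, bounds=[0,400]
  i=3: D_i=min(100*2^3,970)=800, bounds=[0,800]
  i=4: D_i=min(100*2^4,970)=970, bounds=[0,970]
  i=5: D_i=min(100*2^5,970)=970, bounds=[0,970]
  i=6: D_i=min(100*2^6,970)=970, bounds=[0,970]
  i=7: D_i=min(100*2^7,970)=970, bounds=[0,970]

Answer: [0,100] [0,200] [0,400] [0,800] [0,970] [0,970] [0,970] [0,970]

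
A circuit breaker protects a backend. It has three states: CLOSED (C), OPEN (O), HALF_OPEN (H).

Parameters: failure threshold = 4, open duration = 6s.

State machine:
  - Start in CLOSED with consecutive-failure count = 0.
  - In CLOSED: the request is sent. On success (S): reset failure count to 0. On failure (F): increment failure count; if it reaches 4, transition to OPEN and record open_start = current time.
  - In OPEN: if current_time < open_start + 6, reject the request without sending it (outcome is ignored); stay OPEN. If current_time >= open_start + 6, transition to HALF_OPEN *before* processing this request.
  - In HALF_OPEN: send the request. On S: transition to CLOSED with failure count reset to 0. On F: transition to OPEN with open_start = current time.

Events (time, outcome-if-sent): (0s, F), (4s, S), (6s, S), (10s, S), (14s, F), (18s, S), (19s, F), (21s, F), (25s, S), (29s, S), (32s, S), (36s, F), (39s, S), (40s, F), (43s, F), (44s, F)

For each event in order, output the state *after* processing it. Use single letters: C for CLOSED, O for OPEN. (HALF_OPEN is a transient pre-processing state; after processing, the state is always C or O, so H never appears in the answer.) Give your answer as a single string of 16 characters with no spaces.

Answer: CCCCCCCCCCCCCCCC

Derivation:
State after each event:
  event#1 t=0s outcome=F: state=CLOSED
  event#2 t=4s outcome=S: state=CLOSED
  event#3 t=6s outcome=S: state=CLOSED
  event#4 t=10s outcome=S: state=CLOSED
  event#5 t=14s outcome=F: state=CLOSED
  event#6 t=18s outcome=S: state=CLOSED
  event#7 t=19s outcome=F: state=CLOSED
  event#8 t=21s outcome=F: state=CLOSED
  event#9 t=25s outcome=S: state=CLOSED
  event#10 t=29s outcome=S: state=CLOSED
  event#11 t=32s outcome=S: state=CLOSED
  event#12 t=36s outcome=F: state=CLOSED
  event#13 t=39s outcome=S: state=CLOSED
  event#14 t=40s outcome=F: state=CLOSED
  event#15 t=43s outcome=F: state=CLOSED
  event#16 t=44s outcome=F: state=CLOSED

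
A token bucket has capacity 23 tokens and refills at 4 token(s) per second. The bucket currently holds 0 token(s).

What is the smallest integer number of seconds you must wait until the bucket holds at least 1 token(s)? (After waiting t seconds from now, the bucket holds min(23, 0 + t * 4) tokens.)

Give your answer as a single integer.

Need 0 + t * 4 >= 1, so t >= 1/4.
Smallest integer t = ceil(1/4) = 1.

Answer: 1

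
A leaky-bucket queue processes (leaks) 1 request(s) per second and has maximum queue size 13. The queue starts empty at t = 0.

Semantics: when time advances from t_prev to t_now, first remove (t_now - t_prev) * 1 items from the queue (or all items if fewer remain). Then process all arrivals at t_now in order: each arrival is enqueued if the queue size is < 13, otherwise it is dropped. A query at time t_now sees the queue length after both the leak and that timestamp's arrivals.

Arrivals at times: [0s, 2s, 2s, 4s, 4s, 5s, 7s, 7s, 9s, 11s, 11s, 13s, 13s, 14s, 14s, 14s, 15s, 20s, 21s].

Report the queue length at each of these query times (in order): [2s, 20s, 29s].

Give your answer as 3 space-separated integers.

Answer: 2 1 0

Derivation:
Queue lengths at query times:
  query t=2s: backlog = 2
  query t=20s: backlog = 1
  query t=29s: backlog = 0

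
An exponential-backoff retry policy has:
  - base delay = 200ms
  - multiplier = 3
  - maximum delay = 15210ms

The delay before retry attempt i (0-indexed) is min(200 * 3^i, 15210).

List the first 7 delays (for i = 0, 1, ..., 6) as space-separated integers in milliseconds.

Answer: 200 600 1800 5400 15210 15210 15210

Derivation:
Computing each delay:
  i=0: min(200*3^0, 15210) = 200
  i=1: min(200*3^1, 15210) = 600
  i=2: min(200*3^2, 15210) = 1800
  i=3: min(200*3^3, 15210) = 5400
  i=4: min(200*3^4, 15210) = 15210
  i=5: min(200*3^5, 15210) = 15210
  i=6: min(200*3^6, 15210) = 15210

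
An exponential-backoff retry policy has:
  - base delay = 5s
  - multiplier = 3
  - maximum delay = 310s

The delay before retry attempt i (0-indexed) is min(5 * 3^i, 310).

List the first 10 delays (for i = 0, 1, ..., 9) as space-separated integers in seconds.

Computing each delay:
  i=0: min(5*3^0, 310) = 5
  i=1: min(5*3^1, 310) = 15
  i=2: min(5*3^2, 310) = 45
  i=3: min(5*3^3, 310) = 135
  i=4: min(5*3^4, 310) = 310
  i=5: min(5*3^5, 310) = 310
  i=6: min(5*3^6, 310) = 310
  i=7: min(5*3^7, 310) = 310
  i=8: min(5*3^8, 310) = 310
  i=9: min(5*3^9, 310) = 310

Answer: 5 15 45 135 310 310 310 310 310 310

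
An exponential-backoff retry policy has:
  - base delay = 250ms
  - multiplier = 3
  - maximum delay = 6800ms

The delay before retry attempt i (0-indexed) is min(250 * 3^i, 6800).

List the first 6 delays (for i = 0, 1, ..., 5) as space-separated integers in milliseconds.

Computing each delay:
  i=0: min(250*3^0, 6800) = 250
  i=1: min(250*3^1, 6800) = 750
  i=2: min(250*3^2, 6800) = 2250
  i=3: min(250*3^3, 6800) = 6750
  i=4: min(250*3^4, 6800) = 6800
  i=5: min(250*3^5, 6800) = 6800

Answer: 250 750 2250 6750 6800 6800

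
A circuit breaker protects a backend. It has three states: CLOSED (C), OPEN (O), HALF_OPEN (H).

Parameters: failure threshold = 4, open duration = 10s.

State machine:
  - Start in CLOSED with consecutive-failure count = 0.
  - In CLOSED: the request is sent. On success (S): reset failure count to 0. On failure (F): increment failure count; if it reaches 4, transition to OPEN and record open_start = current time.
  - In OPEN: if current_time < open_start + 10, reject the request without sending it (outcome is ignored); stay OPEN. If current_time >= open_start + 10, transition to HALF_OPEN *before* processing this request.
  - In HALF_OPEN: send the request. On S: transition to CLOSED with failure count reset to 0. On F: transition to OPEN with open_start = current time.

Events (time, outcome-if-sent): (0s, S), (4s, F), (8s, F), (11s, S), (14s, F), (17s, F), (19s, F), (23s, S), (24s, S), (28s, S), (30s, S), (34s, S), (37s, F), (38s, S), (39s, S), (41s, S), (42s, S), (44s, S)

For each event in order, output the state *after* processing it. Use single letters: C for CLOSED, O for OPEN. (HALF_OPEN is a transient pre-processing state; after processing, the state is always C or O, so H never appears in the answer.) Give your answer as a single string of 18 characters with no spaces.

Answer: CCCCCCCCCCCCCCCCCC

Derivation:
State after each event:
  event#1 t=0s outcome=S: state=CLOSED
  event#2 t=4s outcome=F: state=CLOSED
  event#3 t=8s outcome=F: state=CLOSED
  event#4 t=11s outcome=S: state=CLOSED
  event#5 t=14s outcome=F: state=CLOSED
  event#6 t=17s outcome=F: state=CLOSED
  event#7 t=19s outcome=F: state=CLOSED
  event#8 t=23s outcome=S: state=CLOSED
  event#9 t=24s outcome=S: state=CLOSED
  event#10 t=28s outcome=S: state=CLOSED
  event#11 t=30s outcome=S: state=CLOSED
  event#12 t=34s outcome=S: state=CLOSED
  event#13 t=37s outcome=F: state=CLOSED
  event#14 t=38s outcome=S: state=CLOSED
  event#15 t=39s outcome=S: state=CLOSED
  event#16 t=41s outcome=S: state=CLOSED
  event#17 t=42s outcome=S: state=CLOSED
  event#18 t=44s outcome=S: state=CLOSED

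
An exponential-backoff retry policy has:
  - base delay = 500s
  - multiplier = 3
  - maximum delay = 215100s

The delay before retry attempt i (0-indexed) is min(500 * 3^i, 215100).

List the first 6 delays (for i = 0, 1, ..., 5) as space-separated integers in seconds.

Computing each delay:
  i=0: min(500*3^0, 215100) = 500
  i=1: min(500*3^1, 215100) = 1500
  i=2: min(500*3^2, 215100) = 4500
  i=3: min(500*3^3, 215100) = 13500
  i=4: min(500*3^4, 215100) = 40500
  i=5: min(500*3^5, 215100) = 121500

Answer: 500 1500 4500 13500 40500 121500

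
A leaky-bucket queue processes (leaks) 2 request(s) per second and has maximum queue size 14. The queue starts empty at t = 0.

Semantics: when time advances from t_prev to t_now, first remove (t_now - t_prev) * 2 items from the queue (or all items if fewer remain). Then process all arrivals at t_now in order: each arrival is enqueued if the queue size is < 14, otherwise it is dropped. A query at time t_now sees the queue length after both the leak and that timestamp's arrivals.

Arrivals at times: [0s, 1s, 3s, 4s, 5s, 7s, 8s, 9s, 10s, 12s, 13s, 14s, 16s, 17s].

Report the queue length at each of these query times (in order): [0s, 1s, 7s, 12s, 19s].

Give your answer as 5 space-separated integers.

Answer: 1 1 1 1 0

Derivation:
Queue lengths at query times:
  query t=0s: backlog = 1
  query t=1s: backlog = 1
  query t=7s: backlog = 1
  query t=12s: backlog = 1
  query t=19s: backlog = 0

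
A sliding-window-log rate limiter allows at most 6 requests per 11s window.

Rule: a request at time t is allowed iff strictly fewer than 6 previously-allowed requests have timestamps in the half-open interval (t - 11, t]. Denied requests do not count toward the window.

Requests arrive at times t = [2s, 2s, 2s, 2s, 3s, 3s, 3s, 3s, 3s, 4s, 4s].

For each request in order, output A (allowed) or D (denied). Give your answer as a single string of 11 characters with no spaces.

Answer: AAAAAADDDDD

Derivation:
Tracking allowed requests in the window:
  req#1 t=2s: ALLOW
  req#2 t=2s: ALLOW
  req#3 t=2s: ALLOW
  req#4 t=2s: ALLOW
  req#5 t=3s: ALLOW
  req#6 t=3s: ALLOW
  req#7 t=3s: DENY
  req#8 t=3s: DENY
  req#9 t=3s: DENY
  req#10 t=4s: DENY
  req#11 t=4s: DENY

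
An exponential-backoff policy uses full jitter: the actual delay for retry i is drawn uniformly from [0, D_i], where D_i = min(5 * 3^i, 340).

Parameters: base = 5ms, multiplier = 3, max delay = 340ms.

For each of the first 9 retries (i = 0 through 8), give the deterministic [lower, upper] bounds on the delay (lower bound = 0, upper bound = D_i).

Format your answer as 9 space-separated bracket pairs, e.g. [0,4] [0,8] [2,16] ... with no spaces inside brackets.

Computing bounds per retry:
  i=0: D_i=min(5*3^0,340)=5, bounds=[0,5]
  i=1: D_i=min(5*3^1,340)=15, bounds=[0,15]
  i=2: D_i=min(5*3^2,340)=45, bounds=[0,45]
  i=3: D_i=min(5*3^3,340)=135, bounds=[0,135]
  i=4: D_i=min(5*3^4,340)=340, bounds=[0,340]
  i=5: D_i=min(5*3^5,340)=340, bounds=[0,340]
  i=6: D_i=min(5*3^6,340)=340, bounds=[0,340]
  i=7: D_i=min(5*3^7,340)=340, bounds=[0,340]
  i=8: D_i=min(5*3^8,340)=340, bounds=[0,340]

Answer: [0,5] [0,15] [0,45] [0,135] [0,340] [0,340] [0,340] [0,340] [0,340]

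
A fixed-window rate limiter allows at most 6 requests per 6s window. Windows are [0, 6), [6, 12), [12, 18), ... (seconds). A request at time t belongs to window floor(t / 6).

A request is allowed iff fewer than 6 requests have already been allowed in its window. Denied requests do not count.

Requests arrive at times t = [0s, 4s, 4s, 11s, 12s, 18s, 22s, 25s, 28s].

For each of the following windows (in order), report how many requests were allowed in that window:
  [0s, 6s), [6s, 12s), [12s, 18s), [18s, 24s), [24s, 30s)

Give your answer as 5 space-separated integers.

Processing requests:
  req#1 t=0s (window 0): ALLOW
  req#2 t=4s (window 0): ALLOW
  req#3 t=4s (window 0): ALLOW
  req#4 t=11s (window 1): ALLOW
  req#5 t=12s (window 2): ALLOW
  req#6 t=18s (window 3): ALLOW
  req#7 t=22s (window 3): ALLOW
  req#8 t=25s (window 4): ALLOW
  req#9 t=28s (window 4): ALLOW

Allowed counts by window: 3 1 1 2 2

Answer: 3 1 1 2 2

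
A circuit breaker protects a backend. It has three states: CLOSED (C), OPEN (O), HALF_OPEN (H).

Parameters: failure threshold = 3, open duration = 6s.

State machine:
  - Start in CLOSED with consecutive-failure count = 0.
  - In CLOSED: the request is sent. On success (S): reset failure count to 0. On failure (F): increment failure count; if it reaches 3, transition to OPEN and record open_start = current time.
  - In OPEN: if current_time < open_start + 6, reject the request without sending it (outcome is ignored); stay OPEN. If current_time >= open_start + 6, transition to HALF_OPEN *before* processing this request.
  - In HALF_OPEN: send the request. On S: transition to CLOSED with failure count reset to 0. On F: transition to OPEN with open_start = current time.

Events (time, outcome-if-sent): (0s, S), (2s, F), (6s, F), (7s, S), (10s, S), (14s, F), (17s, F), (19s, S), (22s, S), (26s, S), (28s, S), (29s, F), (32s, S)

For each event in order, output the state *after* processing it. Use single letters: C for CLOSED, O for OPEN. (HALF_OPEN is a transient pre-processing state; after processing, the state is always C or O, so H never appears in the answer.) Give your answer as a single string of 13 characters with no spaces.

Answer: CCCCCCCCCCCCC

Derivation:
State after each event:
  event#1 t=0s outcome=S: state=CLOSED
  event#2 t=2s outcome=F: state=CLOSED
  event#3 t=6s outcome=F: state=CLOSED
  event#4 t=7s outcome=S: state=CLOSED
  event#5 t=10s outcome=S: state=CLOSED
  event#6 t=14s outcome=F: state=CLOSED
  event#7 t=17s outcome=F: state=CLOSED
  event#8 t=19s outcome=S: state=CLOSED
  event#9 t=22s outcome=S: state=CLOSED
  event#10 t=26s outcome=S: state=CLOSED
  event#11 t=28s outcome=S: state=CLOSED
  event#12 t=29s outcome=F: state=CLOSED
  event#13 t=32s outcome=S: state=CLOSED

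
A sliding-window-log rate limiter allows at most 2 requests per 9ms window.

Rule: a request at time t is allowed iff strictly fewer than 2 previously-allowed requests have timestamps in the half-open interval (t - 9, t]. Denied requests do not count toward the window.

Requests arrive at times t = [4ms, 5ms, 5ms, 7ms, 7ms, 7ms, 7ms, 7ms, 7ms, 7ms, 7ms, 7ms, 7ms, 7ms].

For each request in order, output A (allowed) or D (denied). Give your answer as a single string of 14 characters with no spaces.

Answer: AADDDDDDDDDDDD

Derivation:
Tracking allowed requests in the window:
  req#1 t=4ms: ALLOW
  req#2 t=5ms: ALLOW
  req#3 t=5ms: DENY
  req#4 t=7ms: DENY
  req#5 t=7ms: DENY
  req#6 t=7ms: DENY
  req#7 t=7ms: DENY
  req#8 t=7ms: DENY
  req#9 t=7ms: DENY
  req#10 t=7ms: DENY
  req#11 t=7ms: DENY
  req#12 t=7ms: DENY
  req#13 t=7ms: DENY
  req#14 t=7ms: DENY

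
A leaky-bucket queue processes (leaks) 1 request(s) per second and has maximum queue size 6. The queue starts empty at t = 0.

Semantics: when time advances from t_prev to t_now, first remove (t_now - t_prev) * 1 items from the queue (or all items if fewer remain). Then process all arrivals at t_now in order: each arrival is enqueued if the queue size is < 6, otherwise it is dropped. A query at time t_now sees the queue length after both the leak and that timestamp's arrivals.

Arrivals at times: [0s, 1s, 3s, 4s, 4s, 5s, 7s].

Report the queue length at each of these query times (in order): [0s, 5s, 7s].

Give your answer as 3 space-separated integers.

Queue lengths at query times:
  query t=0s: backlog = 1
  query t=5s: backlog = 2
  query t=7s: backlog = 1

Answer: 1 2 1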